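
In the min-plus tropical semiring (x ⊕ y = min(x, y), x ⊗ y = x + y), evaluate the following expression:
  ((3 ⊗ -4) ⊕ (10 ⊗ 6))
((3 ⊗ -4) ⊕ (10 ⊗ 6)) = -1

Expand innermost to outermost. Recall ⊕ takes the minimum of its arguments and ⊗ takes their sum. Working out the expression ((3 ⊗ -4) ⊕ (10 ⊗ 6)) gives -1.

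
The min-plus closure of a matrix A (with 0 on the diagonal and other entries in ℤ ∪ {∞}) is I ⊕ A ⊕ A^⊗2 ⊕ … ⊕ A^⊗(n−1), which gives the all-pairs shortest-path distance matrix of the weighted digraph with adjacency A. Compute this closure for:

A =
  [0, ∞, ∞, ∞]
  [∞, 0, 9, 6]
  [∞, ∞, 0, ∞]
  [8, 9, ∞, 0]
Closure =
  [0, ∞, ∞, ∞]
  [14, 0, 9, 6]
  [∞, ∞, 0, ∞]
  [8, 9, 18, 0]

This is the Floyd-Warshall all-pairs shortest-path computation. For each intermediate vertex k = 0, 1, …, 3, update dist[i][j] ← min(dist[i][j], dist[i][k] + dist[k][j]). The final matrix gives, for each (i, j), the minimum total weight of any directed path from i to j (possibly empty when i = j).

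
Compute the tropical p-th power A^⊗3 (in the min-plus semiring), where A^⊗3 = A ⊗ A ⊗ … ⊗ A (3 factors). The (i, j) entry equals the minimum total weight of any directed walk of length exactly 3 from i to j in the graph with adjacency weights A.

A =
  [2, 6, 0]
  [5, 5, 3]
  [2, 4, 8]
A^⊗3 =
  [4, 6, 2]
  [7, 9, 5]
  [4, 6, 4]

Each entry (A^⊗3)_ij equals the minimum over all length-3 walks i = v_0 → v_1 → … → v_3 = j of Σ_t A[v_t][v_{t+1}]. For example, for (i, j) = (0, 2) we minimise over 9 possible intermediate vertex sequences; the minimum is 2, attained along the walk 0 → 2 → 0 → 2.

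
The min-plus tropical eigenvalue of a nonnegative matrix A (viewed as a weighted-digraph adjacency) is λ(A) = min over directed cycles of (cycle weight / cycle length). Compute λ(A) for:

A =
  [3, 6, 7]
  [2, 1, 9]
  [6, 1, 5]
λ(A) = 1

Enumerate directed cycles and compute their means (weight / length). Sample:
  cycle 0 → 0: weight = 3, length = 1, mean = 3/1 ≈ 3.000
  cycle 1 → 1: weight = 1, length = 1, mean = 1/1 ≈ 1.000
  cycle 2 → 2: weight = 5, length = 1, mean = 5/1 ≈ 5.000
  cycle 0 → 1 → 0: weight = 8, length = 2, mean = 8/2 ≈ 4.000
  cycle 0 → 2 → 0: weight = 13, length = 2, mean = 13/2 ≈ 6.500
  cycle 1 → 0 → 1: weight = 8, length = 2, mean = 8/2 ≈ 4.000
Minimum mean = 1.000, attained e.g. along the cycle 1 → 1 with weight 1 and length 1. So λ(A) = 1/1 = 1.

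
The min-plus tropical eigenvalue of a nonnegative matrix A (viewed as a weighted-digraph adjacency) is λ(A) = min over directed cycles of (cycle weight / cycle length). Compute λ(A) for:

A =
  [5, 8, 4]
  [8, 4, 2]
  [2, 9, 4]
λ(A) = 3

Enumerate directed cycles and compute their means (weight / length). Sample:
  cycle 0 → 0: weight = 5, length = 1, mean = 5/1 ≈ 5.000
  cycle 1 → 1: weight = 4, length = 1, mean = 4/1 ≈ 4.000
  cycle 2 → 2: weight = 4, length = 1, mean = 4/1 ≈ 4.000
  cycle 0 → 1 → 0: weight = 16, length = 2, mean = 16/2 ≈ 8.000
  cycle 0 → 2 → 0: weight = 6, length = 2, mean = 6/2 ≈ 3.000
  cycle 1 → 0 → 1: weight = 16, length = 2, mean = 16/2 ≈ 8.000
Minimum mean = 3.000, attained e.g. along the cycle 0 → 2 → 0 with weight 6 and length 2. So λ(A) = 6/2 = 3.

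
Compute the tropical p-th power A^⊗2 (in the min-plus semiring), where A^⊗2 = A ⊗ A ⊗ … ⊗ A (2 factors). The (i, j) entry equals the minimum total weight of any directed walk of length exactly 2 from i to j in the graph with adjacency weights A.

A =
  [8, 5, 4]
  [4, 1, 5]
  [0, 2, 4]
A^⊗2 =
  [4, 6, 8]
  [5, 2, 6]
  [4, 3, 4]

Each entry (A^⊗2)_ij equals the minimum over all length-2 walks i = v_0 → v_1 → … → v_2 = j of Σ_t A[v_t][v_{t+1}]. For example, for (i, j) = (0, 2) we minimise over 3 possible intermediate vertex sequences; the minimum is 8, attained along the walk 0 → 2 → 2.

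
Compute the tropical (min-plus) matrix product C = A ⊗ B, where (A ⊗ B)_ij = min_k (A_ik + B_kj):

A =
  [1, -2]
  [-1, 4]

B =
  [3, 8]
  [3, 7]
A ⊗ B =
  [1, 5]
  [2, 7]

Apply the min-plus product entry-by-entry:
  C[0][0] = min over k of (A[0][0] + B[0][0] = 1 + 3 = 4, A[0][1] + B[1][0] = -2 + 3 = 1) = 1 (attained at k = 1)
  C[0][1] = min over k of (A[0][0] + B[0][1] = 1 + 8 = 9, A[0][1] + B[1][1] = -2 + 7 = 5) = 5 (attained at k = 1)
  C[1][0] = min over k of (A[1][0] + B[0][0] = -1 + 3 = 2, A[1][1] + B[1][0] = 4 + 3 = 7) = 2 (attained at k = 0)
  C[1][1] = min over k of (A[1][0] + B[0][1] = -1 + 8 = 7, A[1][1] + B[1][1] = 4 + 7 = 11) = 7 (attained at k = 0)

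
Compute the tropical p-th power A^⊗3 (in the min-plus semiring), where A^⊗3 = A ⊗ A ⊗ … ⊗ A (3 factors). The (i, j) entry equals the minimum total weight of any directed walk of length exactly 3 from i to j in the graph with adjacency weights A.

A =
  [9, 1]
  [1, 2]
A^⊗3 =
  [4, 3]
  [3, 4]

Each entry (A^⊗3)_ij equals the minimum over all length-3 walks i = v_0 → v_1 → … → v_3 = j of Σ_t A[v_t][v_{t+1}]. For example, for (i, j) = (0, 1) we minimise over 4 possible intermediate vertex sequences; the minimum is 3, attained along the walk 0 → 1 → 0 → 1.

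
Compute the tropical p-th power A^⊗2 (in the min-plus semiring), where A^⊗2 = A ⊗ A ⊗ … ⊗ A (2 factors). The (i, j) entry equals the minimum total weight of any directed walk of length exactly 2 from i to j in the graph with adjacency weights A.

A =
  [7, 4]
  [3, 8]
A^⊗2 =
  [7, 11]
  [10, 7]

Each entry (A^⊗2)_ij equals the minimum over all length-2 walks i = v_0 → v_1 → … → v_2 = j of Σ_t A[v_t][v_{t+1}]. For example, for (i, j) = (0, 1) we minimise over 2 possible intermediate vertex sequences; the minimum is 11, attained along the walk 0 → 0 → 1.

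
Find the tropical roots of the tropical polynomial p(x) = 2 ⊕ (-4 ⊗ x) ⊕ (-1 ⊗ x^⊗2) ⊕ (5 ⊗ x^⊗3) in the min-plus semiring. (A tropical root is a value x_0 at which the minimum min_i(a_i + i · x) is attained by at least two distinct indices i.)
Roots: {-6, -3, 6}

Each tropical root is a break point of the lower envelope of the lines y = a_i + i · x (there are 4 lines, with slopes 0, 1, ..., 3). Only the lines that attain the minimum somewhere contribute to roots; other lines are dominated. Here the surviving (envelope) indices are i = 3, i = 2, i = 1, i = 0.
Intersections between consecutive envelope lines give the roots: for adjacent envelope indices i < j the intersection is x = (a_i − a_j) / (j − i). Reading off the sorted break points: {-6, -3, 6}.
Verification: at each break x_0, at least two indices attain the minimum of min_i(a_i + i · x_0).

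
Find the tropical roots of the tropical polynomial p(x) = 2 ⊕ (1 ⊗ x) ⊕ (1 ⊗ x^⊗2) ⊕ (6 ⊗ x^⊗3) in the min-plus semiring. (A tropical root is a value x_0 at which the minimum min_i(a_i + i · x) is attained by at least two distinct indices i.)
Roots: {-5, 0, 1}

Each tropical root is a break point of the lower envelope of the lines y = a_i + i · x (there are 4 lines, with slopes 0, 1, ..., 3). Only the lines that attain the minimum somewhere contribute to roots; other lines are dominated. Here the surviving (envelope) indices are i = 3, i = 2, i = 1, i = 0.
Intersections between consecutive envelope lines give the roots: for adjacent envelope indices i < j the intersection is x = (a_i − a_j) / (j − i). Reading off the sorted break points: {-5, 0, 1}.
Verification: at each break x_0, at least two indices attain the minimum of min_i(a_i + i · x_0).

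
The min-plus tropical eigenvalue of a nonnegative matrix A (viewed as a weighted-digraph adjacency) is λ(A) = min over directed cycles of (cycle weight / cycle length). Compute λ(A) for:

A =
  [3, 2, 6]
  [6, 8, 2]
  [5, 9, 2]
λ(A) = 2

Enumerate directed cycles and compute their means (weight / length). Sample:
  cycle 0 → 0: weight = 3, length = 1, mean = 3/1 ≈ 3.000
  cycle 1 → 1: weight = 8, length = 1, mean = 8/1 ≈ 8.000
  cycle 2 → 2: weight = 2, length = 1, mean = 2/1 ≈ 2.000
  cycle 0 → 1 → 0: weight = 8, length = 2, mean = 8/2 ≈ 4.000
  cycle 0 → 2 → 0: weight = 11, length = 2, mean = 11/2 ≈ 5.500
  cycle 1 → 0 → 1: weight = 8, length = 2, mean = 8/2 ≈ 4.000
Minimum mean = 2.000, attained e.g. along the cycle 2 → 2 with weight 2 and length 1. So λ(A) = 2/1 = 2.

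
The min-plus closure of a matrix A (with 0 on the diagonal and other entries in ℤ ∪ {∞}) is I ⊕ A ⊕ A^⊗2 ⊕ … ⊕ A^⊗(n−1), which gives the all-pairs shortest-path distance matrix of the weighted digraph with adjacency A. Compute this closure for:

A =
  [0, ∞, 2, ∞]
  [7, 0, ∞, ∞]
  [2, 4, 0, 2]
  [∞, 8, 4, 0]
Closure =
  [0, 6, 2, 4]
  [7, 0, 9, 11]
  [2, 4, 0, 2]
  [6, 8, 4, 0]

This is the Floyd-Warshall all-pairs shortest-path computation. For each intermediate vertex k = 0, 1, …, 3, update dist[i][j] ← min(dist[i][j], dist[i][k] + dist[k][j]). The final matrix gives, for each (i, j), the minimum total weight of any directed path from i to j (possibly empty when i = j).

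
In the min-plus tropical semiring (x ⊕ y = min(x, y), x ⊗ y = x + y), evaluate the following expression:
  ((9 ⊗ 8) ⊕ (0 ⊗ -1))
((9 ⊗ 8) ⊕ (0 ⊗ -1)) = -1

Expand innermost to outermost. Recall ⊕ takes the minimum of its arguments and ⊗ takes their sum. Working out the expression ((9 ⊗ 8) ⊕ (0 ⊗ -1)) gives -1.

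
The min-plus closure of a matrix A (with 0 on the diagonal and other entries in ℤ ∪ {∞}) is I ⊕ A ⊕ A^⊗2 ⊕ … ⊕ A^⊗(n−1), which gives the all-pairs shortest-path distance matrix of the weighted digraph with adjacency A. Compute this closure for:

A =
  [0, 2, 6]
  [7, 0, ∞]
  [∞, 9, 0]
Closure =
  [0, 2, 6]
  [7, 0, 13]
  [16, 9, 0]

This is the Floyd-Warshall all-pairs shortest-path computation. For each intermediate vertex k = 0, 1, …, 2, update dist[i][j] ← min(dist[i][j], dist[i][k] + dist[k][j]). The final matrix gives, for each (i, j), the minimum total weight of any directed path from i to j (possibly empty when i = j).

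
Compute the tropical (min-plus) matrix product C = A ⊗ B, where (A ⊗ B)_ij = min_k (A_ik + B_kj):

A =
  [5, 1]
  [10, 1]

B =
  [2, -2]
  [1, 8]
A ⊗ B =
  [2, 3]
  [2, 8]

Apply the min-plus product entry-by-entry:
  C[0][0] = min over k of (A[0][0] + B[0][0] = 5 + 2 = 7, A[0][1] + B[1][0] = 1 + 1 = 2) = 2 (attained at k = 1)
  C[0][1] = min over k of (A[0][0] + B[0][1] = 5 + -2 = 3, A[0][1] + B[1][1] = 1 + 8 = 9) = 3 (attained at k = 0)
  C[1][0] = min over k of (A[1][0] + B[0][0] = 10 + 2 = 12, A[1][1] + B[1][0] = 1 + 1 = 2) = 2 (attained at k = 1)
  C[1][1] = min over k of (A[1][0] + B[0][1] = 10 + -2 = 8, A[1][1] + B[1][1] = 1 + 8 = 9) = 8 (attained at k = 0)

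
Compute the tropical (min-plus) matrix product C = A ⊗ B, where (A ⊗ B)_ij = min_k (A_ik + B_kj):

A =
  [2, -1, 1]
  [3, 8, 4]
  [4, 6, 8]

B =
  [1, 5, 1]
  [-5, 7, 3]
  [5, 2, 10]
A ⊗ B =
  [-6, 3, 2]
  [3, 6, 4]
  [1, 9, 5]

Apply the min-plus product entry-by-entry:
  C[0][0] = min over k of (A[0][0] + B[0][0] = 2 + 1 = 3, A[0][1] + B[1][0] = -1 + -5 = -6, A[0][2] + B[2][0] = 1 + 5 = 6) = -6 (attained at k = 1)
  C[0][1] = min over k of (A[0][0] + B[0][1] = 2 + 5 = 7, A[0][1] + B[1][1] = -1 + 7 = 6, A[0][2] + B[2][1] = 1 + 2 = 3) = 3 (attained at k = 2)
  C[0][2] = min over k of (A[0][0] + B[0][2] = 2 + 1 = 3, A[0][1] + B[1][2] = -1 + 3 = 2, A[0][2] + B[2][2] = 1 + 10 = 11) = 2 (attained at k = 1)
  C[1][0] = min over k of (A[1][0] + B[0][0] = 3 + 1 = 4, A[1][1] + B[1][0] = 8 + -5 = 3, A[1][2] + B[2][0] = 4 + 5 = 9) = 3 (attained at k = 1)
  C[1][1] = min over k of (A[1][0] + B[0][1] = 3 + 5 = 8, A[1][1] + B[1][1] = 8 + 7 = 15, A[1][2] + B[2][1] = 4 + 2 = 6) = 6 (attained at k = 2)
  C[1][2] = min over k of (A[1][0] + B[0][2] = 3 + 1 = 4, A[1][1] + B[1][2] = 8 + 3 = 11, A[1][2] + B[2][2] = 4 + 10 = 14) = 4 (attained at k = 0)
  C[2][0] = min over k of (A[2][0] + B[0][0] = 4 + 1 = 5, A[2][1] + B[1][0] = 6 + -5 = 1, A[2][2] + B[2][0] = 8 + 5 = 13) = 1 (attained at k = 1)
  C[2][1] = min over k of (A[2][0] + B[0][1] = 4 + 5 = 9, A[2][1] + B[1][1] = 6 + 7 = 13, A[2][2] + B[2][1] = 8 + 2 = 10) = 9 (attained at k = 0)
  C[2][2] = min over k of (A[2][0] + B[0][2] = 4 + 1 = 5, A[2][1] + B[1][2] = 6 + 3 = 9, A[2][2] + B[2][2] = 8 + 10 = 18) = 5 (attained at k = 0)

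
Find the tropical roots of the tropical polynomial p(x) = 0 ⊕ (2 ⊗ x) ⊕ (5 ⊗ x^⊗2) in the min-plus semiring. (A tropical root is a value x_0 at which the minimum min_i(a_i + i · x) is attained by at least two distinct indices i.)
Roots: {-3, -2}

Each tropical root is a break point of the lower envelope of the lines y = a_i + i · x (there are 3 lines, with slopes 0, 1, ..., 2). Only the lines that attain the minimum somewhere contribute to roots; other lines are dominated. Here the surviving (envelope) indices are i = 2, i = 1, i = 0.
Intersections between consecutive envelope lines give the roots: for adjacent envelope indices i < j the intersection is x = (a_i − a_j) / (j − i). Reading off the sorted break points: {-3, -2}.
Verification: at each break x_0, at least two indices attain the minimum of min_i(a_i + i · x_0).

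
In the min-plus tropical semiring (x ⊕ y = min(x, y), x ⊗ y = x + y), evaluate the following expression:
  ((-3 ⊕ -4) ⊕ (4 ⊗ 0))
((-3 ⊕ -4) ⊕ (4 ⊗ 0)) = -4

Expand innermost to outermost. Recall ⊕ takes the minimum of its arguments and ⊗ takes their sum. Working out the expression ((-3 ⊕ -4) ⊕ (4 ⊗ 0)) gives -4.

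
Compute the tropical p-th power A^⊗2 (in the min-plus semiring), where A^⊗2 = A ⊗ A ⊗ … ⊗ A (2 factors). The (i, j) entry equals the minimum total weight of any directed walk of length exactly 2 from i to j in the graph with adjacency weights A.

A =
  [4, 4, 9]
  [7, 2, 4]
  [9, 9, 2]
A^⊗2 =
  [8, 6, 8]
  [9, 4, 6]
  [11, 11, 4]

Each entry (A^⊗2)_ij equals the minimum over all length-2 walks i = v_0 → v_1 → … → v_2 = j of Σ_t A[v_t][v_{t+1}]. For example, for (i, j) = (0, 2) we minimise over 3 possible intermediate vertex sequences; the minimum is 8, attained along the walk 0 → 1 → 2.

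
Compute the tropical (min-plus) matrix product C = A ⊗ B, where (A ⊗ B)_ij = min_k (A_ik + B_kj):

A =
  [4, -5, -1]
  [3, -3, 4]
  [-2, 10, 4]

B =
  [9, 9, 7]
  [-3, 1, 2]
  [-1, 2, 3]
A ⊗ B =
  [-8, -4, -3]
  [-6, -2, -1]
  [3, 6, 5]

Apply the min-plus product entry-by-entry:
  C[0][0] = min over k of (A[0][0] + B[0][0] = 4 + 9 = 13, A[0][1] + B[1][0] = -5 + -3 = -8, A[0][2] + B[2][0] = -1 + -1 = -2) = -8 (attained at k = 1)
  C[0][1] = min over k of (A[0][0] + B[0][1] = 4 + 9 = 13, A[0][1] + B[1][1] = -5 + 1 = -4, A[0][2] + B[2][1] = -1 + 2 = 1) = -4 (attained at k = 1)
  C[0][2] = min over k of (A[0][0] + B[0][2] = 4 + 7 = 11, A[0][1] + B[1][2] = -5 + 2 = -3, A[0][2] + B[2][2] = -1 + 3 = 2) = -3 (attained at k = 1)
  C[1][0] = min over k of (A[1][0] + B[0][0] = 3 + 9 = 12, A[1][1] + B[1][0] = -3 + -3 = -6, A[1][2] + B[2][0] = 4 + -1 = 3) = -6 (attained at k = 1)
  C[1][1] = min over k of (A[1][0] + B[0][1] = 3 + 9 = 12, A[1][1] + B[1][1] = -3 + 1 = -2, A[1][2] + B[2][1] = 4 + 2 = 6) = -2 (attained at k = 1)
  C[1][2] = min over k of (A[1][0] + B[0][2] = 3 + 7 = 10, A[1][1] + B[1][2] = -3 + 2 = -1, A[1][2] + B[2][2] = 4 + 3 = 7) = -1 (attained at k = 1)
  C[2][0] = min over k of (A[2][0] + B[0][0] = -2 + 9 = 7, A[2][1] + B[1][0] = 10 + -3 = 7, A[2][2] + B[2][0] = 4 + -1 = 3) = 3 (attained at k = 2)
  C[2][1] = min over k of (A[2][0] + B[0][1] = -2 + 9 = 7, A[2][1] + B[1][1] = 10 + 1 = 11, A[2][2] + B[2][1] = 4 + 2 = 6) = 6 (attained at k = 2)
  C[2][2] = min over k of (A[2][0] + B[0][2] = -2 + 7 = 5, A[2][1] + B[1][2] = 10 + 2 = 12, A[2][2] + B[2][2] = 4 + 3 = 7) = 5 (attained at k = 0)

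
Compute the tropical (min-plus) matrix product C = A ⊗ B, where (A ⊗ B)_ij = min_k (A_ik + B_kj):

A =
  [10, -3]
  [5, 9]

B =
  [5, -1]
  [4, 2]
A ⊗ B =
  [1, -1]
  [10, 4]

Apply the min-plus product entry-by-entry:
  C[0][0] = min over k of (A[0][0] + B[0][0] = 10 + 5 = 15, A[0][1] + B[1][0] = -3 + 4 = 1) = 1 (attained at k = 1)
  C[0][1] = min over k of (A[0][0] + B[0][1] = 10 + -1 = 9, A[0][1] + B[1][1] = -3 + 2 = -1) = -1 (attained at k = 1)
  C[1][0] = min over k of (A[1][0] + B[0][0] = 5 + 5 = 10, A[1][1] + B[1][0] = 9 + 4 = 13) = 10 (attained at k = 0)
  C[1][1] = min over k of (A[1][0] + B[0][1] = 5 + -1 = 4, A[1][1] + B[1][1] = 9 + 2 = 11) = 4 (attained at k = 0)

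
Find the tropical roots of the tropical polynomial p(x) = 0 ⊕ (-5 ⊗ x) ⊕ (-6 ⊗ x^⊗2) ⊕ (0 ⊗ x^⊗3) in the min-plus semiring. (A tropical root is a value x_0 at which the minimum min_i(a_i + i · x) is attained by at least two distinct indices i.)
Roots: {-6, 1, 5}

Each tropical root is a break point of the lower envelope of the lines y = a_i + i · x (there are 4 lines, with slopes 0, 1, ..., 3). Only the lines that attain the minimum somewhere contribute to roots; other lines are dominated. Here the surviving (envelope) indices are i = 3, i = 2, i = 1, i = 0.
Intersections between consecutive envelope lines give the roots: for adjacent envelope indices i < j the intersection is x = (a_i − a_j) / (j − i). Reading off the sorted break points: {-6, 1, 5}.
Verification: at each break x_0, at least two indices attain the minimum of min_i(a_i + i · x_0).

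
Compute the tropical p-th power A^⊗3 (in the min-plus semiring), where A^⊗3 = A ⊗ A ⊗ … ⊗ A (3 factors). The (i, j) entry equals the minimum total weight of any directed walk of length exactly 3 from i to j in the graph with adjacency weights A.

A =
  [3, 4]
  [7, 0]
A^⊗3 =
  [9, 4]
  [7, 0]

Each entry (A^⊗3)_ij equals the minimum over all length-3 walks i = v_0 → v_1 → … → v_3 = j of Σ_t A[v_t][v_{t+1}]. For example, for (i, j) = (0, 1) we minimise over 4 possible intermediate vertex sequences; the minimum is 4, attained along the walk 0 → 1 → 1 → 1.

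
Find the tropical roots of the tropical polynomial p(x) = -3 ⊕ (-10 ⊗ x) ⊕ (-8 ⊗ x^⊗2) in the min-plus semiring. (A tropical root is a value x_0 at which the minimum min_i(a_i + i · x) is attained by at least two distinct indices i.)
Roots: {-2, 7}

Each tropical root is a break point of the lower envelope of the lines y = a_i + i · x (there are 3 lines, with slopes 0, 1, ..., 2). Only the lines that attain the minimum somewhere contribute to roots; other lines are dominated. Here the surviving (envelope) indices are i = 2, i = 1, i = 0.
Intersections between consecutive envelope lines give the roots: for adjacent envelope indices i < j the intersection is x = (a_i − a_j) / (j − i). Reading off the sorted break points: {-2, 7}.
Verification: at each break x_0, at least two indices attain the minimum of min_i(a_i + i · x_0).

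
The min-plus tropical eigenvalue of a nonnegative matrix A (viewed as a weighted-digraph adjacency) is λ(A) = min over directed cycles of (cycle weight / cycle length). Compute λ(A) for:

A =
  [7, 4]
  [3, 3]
λ(A) = 3

Enumerate directed cycles and compute their means (weight / length). Sample:
  cycle 0 → 0: weight = 7, length = 1, mean = 7/1 ≈ 7.000
  cycle 1 → 1: weight = 3, length = 1, mean = 3/1 ≈ 3.000
  cycle 0 → 1 → 0: weight = 7, length = 2, mean = 7/2 ≈ 3.500
  cycle 1 → 0 → 1: weight = 7, length = 2, mean = 7/2 ≈ 3.500
Minimum mean = 3.000, attained e.g. along the cycle 1 → 1 with weight 3 and length 1. So λ(A) = 3/1 = 3.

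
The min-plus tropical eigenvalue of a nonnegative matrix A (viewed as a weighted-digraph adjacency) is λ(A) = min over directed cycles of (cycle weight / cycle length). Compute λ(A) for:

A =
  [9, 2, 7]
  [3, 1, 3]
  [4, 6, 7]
λ(A) = 1

Enumerate directed cycles and compute their means (weight / length). Sample:
  cycle 0 → 0: weight = 9, length = 1, mean = 9/1 ≈ 9.000
  cycle 1 → 1: weight = 1, length = 1, mean = 1/1 ≈ 1.000
  cycle 2 → 2: weight = 7, length = 1, mean = 7/1 ≈ 7.000
  cycle 0 → 1 → 0: weight = 5, length = 2, mean = 5/2 ≈ 2.500
  cycle 0 → 2 → 0: weight = 11, length = 2, mean = 11/2 ≈ 5.500
  cycle 1 → 0 → 1: weight = 5, length = 2, mean = 5/2 ≈ 2.500
Minimum mean = 1.000, attained e.g. along the cycle 1 → 1 with weight 1 and length 1. So λ(A) = 1/1 = 1.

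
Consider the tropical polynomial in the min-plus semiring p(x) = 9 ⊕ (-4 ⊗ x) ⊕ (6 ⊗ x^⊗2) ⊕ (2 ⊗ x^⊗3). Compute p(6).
p(6) = 2

A tropical monomial a ⊗ x^⊗i evaluates to a + i · x. Evaluating each term at x = 6:
  Term 0 contributes 9 + 0 · 6 = 9
  Term 1 contributes -4 + 1 · 6 = 2
  Term 2 contributes 6 + 2 · 6 = 18
  Term 3 contributes 2 + 3 · 6 = 20
p(6) = ⊕ of these = min[9, 2, 18, 20] = 2.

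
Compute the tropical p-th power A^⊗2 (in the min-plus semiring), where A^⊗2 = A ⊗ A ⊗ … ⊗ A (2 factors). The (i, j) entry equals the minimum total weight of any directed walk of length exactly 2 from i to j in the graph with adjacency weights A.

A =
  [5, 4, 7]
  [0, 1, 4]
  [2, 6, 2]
A^⊗2 =
  [4, 5, 8]
  [1, 2, 5]
  [4, 6, 4]

Each entry (A^⊗2)_ij equals the minimum over all length-2 walks i = v_0 → v_1 → … → v_2 = j of Σ_t A[v_t][v_{t+1}]. For example, for (i, j) = (0, 2) we minimise over 3 possible intermediate vertex sequences; the minimum is 8, attained along the walk 0 → 1 → 2.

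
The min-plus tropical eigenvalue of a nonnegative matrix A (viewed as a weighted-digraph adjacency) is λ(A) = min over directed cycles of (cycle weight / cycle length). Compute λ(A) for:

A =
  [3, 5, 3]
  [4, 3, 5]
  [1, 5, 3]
λ(A) = 2

Enumerate directed cycles and compute their means (weight / length). Sample:
  cycle 0 → 0: weight = 3, length = 1, mean = 3/1 ≈ 3.000
  cycle 1 → 1: weight = 3, length = 1, mean = 3/1 ≈ 3.000
  cycle 2 → 2: weight = 3, length = 1, mean = 3/1 ≈ 3.000
  cycle 0 → 1 → 0: weight = 9, length = 2, mean = 9/2 ≈ 4.500
  cycle 0 → 2 → 0: weight = 4, length = 2, mean = 4/2 ≈ 2.000
  cycle 1 → 0 → 1: weight = 9, length = 2, mean = 9/2 ≈ 4.500
Minimum mean = 2.000, attained e.g. along the cycle 0 → 2 → 0 with weight 4 and length 2. So λ(A) = 4/2 = 2.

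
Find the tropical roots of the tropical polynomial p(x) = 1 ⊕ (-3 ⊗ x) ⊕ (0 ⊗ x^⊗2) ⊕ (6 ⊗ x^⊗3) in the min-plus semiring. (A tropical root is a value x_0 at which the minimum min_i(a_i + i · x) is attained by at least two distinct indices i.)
Roots: {-6, -3, 4}

Each tropical root is a break point of the lower envelope of the lines y = a_i + i · x (there are 4 lines, with slopes 0, 1, ..., 3). Only the lines that attain the minimum somewhere contribute to roots; other lines are dominated. Here the surviving (envelope) indices are i = 3, i = 2, i = 1, i = 0.
Intersections between consecutive envelope lines give the roots: for adjacent envelope indices i < j the intersection is x = (a_i − a_j) / (j − i). Reading off the sorted break points: {-6, -3, 4}.
Verification: at each break x_0, at least two indices attain the minimum of min_i(a_i + i · x_0).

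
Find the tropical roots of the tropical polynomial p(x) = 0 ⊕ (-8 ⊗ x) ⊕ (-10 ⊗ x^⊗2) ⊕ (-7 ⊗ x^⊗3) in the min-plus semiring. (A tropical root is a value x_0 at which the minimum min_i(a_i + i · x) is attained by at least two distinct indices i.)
Roots: {-3, 2, 8}

Each tropical root is a break point of the lower envelope of the lines y = a_i + i · x (there are 4 lines, with slopes 0, 1, ..., 3). Only the lines that attain the minimum somewhere contribute to roots; other lines are dominated. Here the surviving (envelope) indices are i = 3, i = 2, i = 1, i = 0.
Intersections between consecutive envelope lines give the roots: for adjacent envelope indices i < j the intersection is x = (a_i − a_j) / (j − i). Reading off the sorted break points: {-3, 2, 8}.
Verification: at each break x_0, at least two indices attain the minimum of min_i(a_i + i · x_0).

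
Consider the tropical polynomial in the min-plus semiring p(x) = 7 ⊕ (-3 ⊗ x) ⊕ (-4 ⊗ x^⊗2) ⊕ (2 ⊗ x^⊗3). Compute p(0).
p(0) = -4

A tropical monomial a ⊗ x^⊗i evaluates to a + i · x. Evaluating each term at x = 0:
  Term 0 contributes 7 + 0 · 0 = 7
  Term 1 contributes -3 + 1 · 0 = -3
  Term 2 contributes -4 + 2 · 0 = -4
  Term 3 contributes 2 + 3 · 0 = 2
p(0) = ⊕ of these = min[7, -3, -4, 2] = -4.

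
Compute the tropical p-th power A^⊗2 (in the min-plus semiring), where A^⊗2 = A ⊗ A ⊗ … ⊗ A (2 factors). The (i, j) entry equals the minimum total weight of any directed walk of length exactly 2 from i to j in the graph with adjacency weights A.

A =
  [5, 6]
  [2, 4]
A^⊗2 =
  [8, 10]
  [6, 8]

Each entry (A^⊗2)_ij equals the minimum over all length-2 walks i = v_0 → v_1 → … → v_2 = j of Σ_t A[v_t][v_{t+1}]. For example, for (i, j) = (0, 1) we minimise over 2 possible intermediate vertex sequences; the minimum is 10, attained along the walk 0 → 1 → 1.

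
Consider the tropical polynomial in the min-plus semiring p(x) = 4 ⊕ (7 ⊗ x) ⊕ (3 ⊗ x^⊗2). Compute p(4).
p(4) = 4

A tropical monomial a ⊗ x^⊗i evaluates to a + i · x. Evaluating each term at x = 4:
  Term 0 contributes 4 + 0 · 4 = 4
  Term 1 contributes 7 + 1 · 4 = 11
  Term 2 contributes 3 + 2 · 4 = 11
p(4) = ⊕ of these = min[4, 11, 11] = 4.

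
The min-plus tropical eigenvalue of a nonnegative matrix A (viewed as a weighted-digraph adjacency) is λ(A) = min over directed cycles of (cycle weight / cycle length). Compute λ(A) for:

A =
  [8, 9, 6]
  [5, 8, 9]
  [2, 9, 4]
λ(A) = 4

Enumerate directed cycles and compute their means (weight / length). Sample:
  cycle 0 → 0: weight = 8, length = 1, mean = 8/1 ≈ 8.000
  cycle 1 → 1: weight = 8, length = 1, mean = 8/1 ≈ 8.000
  cycle 2 → 2: weight = 4, length = 1, mean = 4/1 ≈ 4.000
  cycle 0 → 1 → 0: weight = 14, length = 2, mean = 14/2 ≈ 7.000
  cycle 0 → 2 → 0: weight = 8, length = 2, mean = 8/2 ≈ 4.000
  cycle 1 → 0 → 1: weight = 14, length = 2, mean = 14/2 ≈ 7.000
Minimum mean = 4.000, attained e.g. along the cycle 2 → 2 with weight 4 and length 1. So λ(A) = 4/1 = 4.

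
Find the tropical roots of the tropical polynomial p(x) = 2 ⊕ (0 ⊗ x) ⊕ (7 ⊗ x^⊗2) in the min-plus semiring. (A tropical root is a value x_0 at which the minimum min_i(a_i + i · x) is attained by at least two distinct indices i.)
Roots: {-7, 2}

Each tropical root is a break point of the lower envelope of the lines y = a_i + i · x (there are 3 lines, with slopes 0, 1, ..., 2). Only the lines that attain the minimum somewhere contribute to roots; other lines are dominated. Here the surviving (envelope) indices are i = 2, i = 1, i = 0.
Intersections between consecutive envelope lines give the roots: for adjacent envelope indices i < j the intersection is x = (a_i − a_j) / (j − i). Reading off the sorted break points: {-7, 2}.
Verification: at each break x_0, at least two indices attain the minimum of min_i(a_i + i · x_0).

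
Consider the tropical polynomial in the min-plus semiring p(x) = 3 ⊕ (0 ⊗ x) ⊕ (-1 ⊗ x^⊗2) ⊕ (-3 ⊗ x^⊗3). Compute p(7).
p(7) = 3

A tropical monomial a ⊗ x^⊗i evaluates to a + i · x. Evaluating each term at x = 7:
  Term 0 contributes 3 + 0 · 7 = 3
  Term 1 contributes 0 + 1 · 7 = 7
  Term 2 contributes -1 + 2 · 7 = 13
  Term 3 contributes -3 + 3 · 7 = 18
p(7) = ⊕ of these = min[3, 7, 13, 18] = 3.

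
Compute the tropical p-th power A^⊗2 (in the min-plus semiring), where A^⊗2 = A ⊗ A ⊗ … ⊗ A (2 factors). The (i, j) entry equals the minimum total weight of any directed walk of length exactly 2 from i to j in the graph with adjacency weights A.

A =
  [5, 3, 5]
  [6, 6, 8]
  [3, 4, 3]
A^⊗2 =
  [8, 8, 8]
  [11, 9, 11]
  [6, 6, 6]

Each entry (A^⊗2)_ij equals the minimum over all length-2 walks i = v_0 → v_1 → … → v_2 = j of Σ_t A[v_t][v_{t+1}]. For example, for (i, j) = (0, 2) we minimise over 3 possible intermediate vertex sequences; the minimum is 8, attained along the walk 0 → 2 → 2.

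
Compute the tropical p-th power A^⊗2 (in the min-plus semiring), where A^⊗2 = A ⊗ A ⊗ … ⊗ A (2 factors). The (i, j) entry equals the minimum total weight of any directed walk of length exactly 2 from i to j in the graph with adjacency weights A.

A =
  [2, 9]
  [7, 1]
A^⊗2 =
  [4, 10]
  [8, 2]

Each entry (A^⊗2)_ij equals the minimum over all length-2 walks i = v_0 → v_1 → … → v_2 = j of Σ_t A[v_t][v_{t+1}]. For example, for (i, j) = (0, 1) we minimise over 2 possible intermediate vertex sequences; the minimum is 10, attained along the walk 0 → 1 → 1.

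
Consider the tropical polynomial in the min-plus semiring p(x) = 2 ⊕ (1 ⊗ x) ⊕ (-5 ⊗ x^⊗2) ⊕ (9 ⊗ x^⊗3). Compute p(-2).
p(-2) = -9

A tropical monomial a ⊗ x^⊗i evaluates to a + i · x. Evaluating each term at x = -2:
  Term 0 contributes 2 + 0 · -2 = 2
  Term 1 contributes 1 + 1 · -2 = -1
  Term 2 contributes -5 + 2 · -2 = -9
  Term 3 contributes 9 + 3 · -2 = 3
p(-2) = ⊕ of these = min[2, -1, -9, 3] = -9.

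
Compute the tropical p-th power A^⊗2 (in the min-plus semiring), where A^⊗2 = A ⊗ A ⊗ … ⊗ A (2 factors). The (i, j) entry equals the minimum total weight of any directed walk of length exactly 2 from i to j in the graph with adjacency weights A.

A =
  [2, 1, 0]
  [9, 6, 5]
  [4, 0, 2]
A^⊗2 =
  [4, 0, 2]
  [9, 5, 7]
  [6, 2, 4]

Each entry (A^⊗2)_ij equals the minimum over all length-2 walks i = v_0 → v_1 → … → v_2 = j of Σ_t A[v_t][v_{t+1}]. For example, for (i, j) = (0, 2) we minimise over 3 possible intermediate vertex sequences; the minimum is 2, attained along the walk 0 → 0 → 2.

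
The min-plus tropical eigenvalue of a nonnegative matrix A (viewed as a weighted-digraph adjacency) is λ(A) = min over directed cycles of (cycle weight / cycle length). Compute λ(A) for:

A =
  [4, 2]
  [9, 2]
λ(A) = 2

Enumerate directed cycles and compute their means (weight / length). Sample:
  cycle 0 → 0: weight = 4, length = 1, mean = 4/1 ≈ 4.000
  cycle 1 → 1: weight = 2, length = 1, mean = 2/1 ≈ 2.000
  cycle 0 → 1 → 0: weight = 11, length = 2, mean = 11/2 ≈ 5.500
  cycle 1 → 0 → 1: weight = 11, length = 2, mean = 11/2 ≈ 5.500
Minimum mean = 2.000, attained e.g. along the cycle 1 → 1 with weight 2 and length 1. So λ(A) = 2/1 = 2.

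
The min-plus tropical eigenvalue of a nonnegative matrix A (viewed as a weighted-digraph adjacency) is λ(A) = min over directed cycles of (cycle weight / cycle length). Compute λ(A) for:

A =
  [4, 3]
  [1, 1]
λ(A) = 1

Enumerate directed cycles and compute their means (weight / length). Sample:
  cycle 0 → 0: weight = 4, length = 1, mean = 4/1 ≈ 4.000
  cycle 1 → 1: weight = 1, length = 1, mean = 1/1 ≈ 1.000
  cycle 0 → 1 → 0: weight = 4, length = 2, mean = 4/2 ≈ 2.000
  cycle 1 → 0 → 1: weight = 4, length = 2, mean = 4/2 ≈ 2.000
Minimum mean = 1.000, attained e.g. along the cycle 1 → 1 with weight 1 and length 1. So λ(A) = 1/1 = 1.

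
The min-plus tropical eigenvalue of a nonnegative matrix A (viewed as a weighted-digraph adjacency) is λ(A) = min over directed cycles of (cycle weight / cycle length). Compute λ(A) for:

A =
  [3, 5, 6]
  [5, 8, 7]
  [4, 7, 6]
λ(A) = 3

Enumerate directed cycles and compute their means (weight / length). Sample:
  cycle 0 → 0: weight = 3, length = 1, mean = 3/1 ≈ 3.000
  cycle 1 → 1: weight = 8, length = 1, mean = 8/1 ≈ 8.000
  cycle 2 → 2: weight = 6, length = 1, mean = 6/1 ≈ 6.000
  cycle 0 → 1 → 0: weight = 10, length = 2, mean = 10/2 ≈ 5.000
  cycle 0 → 2 → 0: weight = 10, length = 2, mean = 10/2 ≈ 5.000
  cycle 1 → 0 → 1: weight = 10, length = 2, mean = 10/2 ≈ 5.000
Minimum mean = 3.000, attained e.g. along the cycle 0 → 0 with weight 3 and length 1. So λ(A) = 3/1 = 3.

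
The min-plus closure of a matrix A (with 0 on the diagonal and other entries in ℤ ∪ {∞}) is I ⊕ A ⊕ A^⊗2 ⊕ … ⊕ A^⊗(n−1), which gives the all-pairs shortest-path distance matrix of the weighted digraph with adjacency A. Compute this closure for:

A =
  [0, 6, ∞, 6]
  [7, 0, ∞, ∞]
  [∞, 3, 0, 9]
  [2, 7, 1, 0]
Closure =
  [0, 6, 7, 6]
  [7, 0, 14, 13]
  [10, 3, 0, 9]
  [2, 4, 1, 0]

This is the Floyd-Warshall all-pairs shortest-path computation. For each intermediate vertex k = 0, 1, …, 3, update dist[i][j] ← min(dist[i][j], dist[i][k] + dist[k][j]). The final matrix gives, for each (i, j), the minimum total weight of any directed path from i to j (possibly empty when i = j).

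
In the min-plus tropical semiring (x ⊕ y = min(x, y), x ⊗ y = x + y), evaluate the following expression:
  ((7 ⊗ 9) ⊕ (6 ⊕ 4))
((7 ⊗ 9) ⊕ (6 ⊕ 4)) = 4

Expand innermost to outermost. Recall ⊕ takes the minimum of its arguments and ⊗ takes their sum. Working out the expression ((7 ⊗ 9) ⊕ (6 ⊕ 4)) gives 4.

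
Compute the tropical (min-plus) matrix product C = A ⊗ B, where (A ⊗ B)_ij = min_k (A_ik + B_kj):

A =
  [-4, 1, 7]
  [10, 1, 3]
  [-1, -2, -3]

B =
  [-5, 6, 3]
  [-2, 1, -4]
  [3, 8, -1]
A ⊗ B =
  [-9, 2, -3]
  [-1, 2, -3]
  [-6, -1, -6]

Apply the min-plus product entry-by-entry:
  C[0][0] = min over k of (A[0][0] + B[0][0] = -4 + -5 = -9, A[0][1] + B[1][0] = 1 + -2 = -1, A[0][2] + B[2][0] = 7 + 3 = 10) = -9 (attained at k = 0)
  C[0][1] = min over k of (A[0][0] + B[0][1] = -4 + 6 = 2, A[0][1] + B[1][1] = 1 + 1 = 2, A[0][2] + B[2][1] = 7 + 8 = 15) = 2 (attained at k = 0)
  C[0][2] = min over k of (A[0][0] + B[0][2] = -4 + 3 = -1, A[0][1] + B[1][2] = 1 + -4 = -3, A[0][2] + B[2][2] = 7 + -1 = 6) = -3 (attained at k = 1)
  C[1][0] = min over k of (A[1][0] + B[0][0] = 10 + -5 = 5, A[1][1] + B[1][0] = 1 + -2 = -1, A[1][2] + B[2][0] = 3 + 3 = 6) = -1 (attained at k = 1)
  C[1][1] = min over k of (A[1][0] + B[0][1] = 10 + 6 = 16, A[1][1] + B[1][1] = 1 + 1 = 2, A[1][2] + B[2][1] = 3 + 8 = 11) = 2 (attained at k = 1)
  C[1][2] = min over k of (A[1][0] + B[0][2] = 10 + 3 = 13, A[1][1] + B[1][2] = 1 + -4 = -3, A[1][2] + B[2][2] = 3 + -1 = 2) = -3 (attained at k = 1)
  C[2][0] = min over k of (A[2][0] + B[0][0] = -1 + -5 = -6, A[2][1] + B[1][0] = -2 + -2 = -4, A[2][2] + B[2][0] = -3 + 3 = 0) = -6 (attained at k = 0)
  C[2][1] = min over k of (A[2][0] + B[0][1] = -1 + 6 = 5, A[2][1] + B[1][1] = -2 + 1 = -1, A[2][2] + B[2][1] = -3 + 8 = 5) = -1 (attained at k = 1)
  C[2][2] = min over k of (A[2][0] + B[0][2] = -1 + 3 = 2, A[2][1] + B[1][2] = -2 + -4 = -6, A[2][2] + B[2][2] = -3 + -1 = -4) = -6 (attained at k = 1)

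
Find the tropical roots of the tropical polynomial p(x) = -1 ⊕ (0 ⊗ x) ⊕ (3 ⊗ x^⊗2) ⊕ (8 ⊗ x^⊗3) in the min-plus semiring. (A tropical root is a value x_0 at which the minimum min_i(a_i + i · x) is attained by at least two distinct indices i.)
Roots: {-5, -3, -1}

Each tropical root is a break point of the lower envelope of the lines y = a_i + i · x (there are 4 lines, with slopes 0, 1, ..., 3). Only the lines that attain the minimum somewhere contribute to roots; other lines are dominated. Here the surviving (envelope) indices are i = 3, i = 2, i = 1, i = 0.
Intersections between consecutive envelope lines give the roots: for adjacent envelope indices i < j the intersection is x = (a_i − a_j) / (j − i). Reading off the sorted break points: {-5, -3, -1}.
Verification: at each break x_0, at least two indices attain the minimum of min_i(a_i + i · x_0).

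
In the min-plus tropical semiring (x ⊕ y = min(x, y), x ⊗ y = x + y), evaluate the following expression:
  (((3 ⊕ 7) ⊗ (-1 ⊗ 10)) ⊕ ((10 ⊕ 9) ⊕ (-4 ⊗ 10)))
(((3 ⊕ 7) ⊗ (-1 ⊗ 10)) ⊕ ((10 ⊕ 9) ⊕ (-4 ⊗ 10))) = 6

Expand innermost to outermost. Recall ⊕ takes the minimum of its arguments and ⊗ takes their sum. Working out the expression (((3 ⊕ 7) ⊗ (-1 ⊗ 10)) ⊕ ((10 ⊕ 9) ⊕ (-4 ⊗ 10))) gives 6.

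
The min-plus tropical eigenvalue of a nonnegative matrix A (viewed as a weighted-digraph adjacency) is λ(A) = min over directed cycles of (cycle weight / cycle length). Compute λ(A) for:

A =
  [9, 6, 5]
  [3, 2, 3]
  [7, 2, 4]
λ(A) = 2

Enumerate directed cycles and compute their means (weight / length). Sample:
  cycle 0 → 0: weight = 9, length = 1, mean = 9/1 ≈ 9.000
  cycle 1 → 1: weight = 2, length = 1, mean = 2/1 ≈ 2.000
  cycle 2 → 2: weight = 4, length = 1, mean = 4/1 ≈ 4.000
  cycle 0 → 1 → 0: weight = 9, length = 2, mean = 9/2 ≈ 4.500
  cycle 0 → 2 → 0: weight = 12, length = 2, mean = 12/2 ≈ 6.000
  cycle 1 → 0 → 1: weight = 9, length = 2, mean = 9/2 ≈ 4.500
Minimum mean = 2.000, attained e.g. along the cycle 1 → 1 with weight 2 and length 1. So λ(A) = 2/1 = 2.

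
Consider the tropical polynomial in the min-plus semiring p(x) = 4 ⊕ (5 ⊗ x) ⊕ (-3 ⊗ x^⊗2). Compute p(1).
p(1) = -1

A tropical monomial a ⊗ x^⊗i evaluates to a + i · x. Evaluating each term at x = 1:
  Term 0 contributes 4 + 0 · 1 = 4
  Term 1 contributes 5 + 1 · 1 = 6
  Term 2 contributes -3 + 2 · 1 = -1
p(1) = ⊕ of these = min[4, 6, -1] = -1.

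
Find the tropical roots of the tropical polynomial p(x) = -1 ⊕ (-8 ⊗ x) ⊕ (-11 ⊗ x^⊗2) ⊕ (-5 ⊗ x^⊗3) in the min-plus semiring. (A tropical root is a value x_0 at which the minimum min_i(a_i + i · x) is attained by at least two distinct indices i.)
Roots: {-6, 3, 7}

Each tropical root is a break point of the lower envelope of the lines y = a_i + i · x (there are 4 lines, with slopes 0, 1, ..., 3). Only the lines that attain the minimum somewhere contribute to roots; other lines are dominated. Here the surviving (envelope) indices are i = 3, i = 2, i = 1, i = 0.
Intersections between consecutive envelope lines give the roots: for adjacent envelope indices i < j the intersection is x = (a_i − a_j) / (j − i). Reading off the sorted break points: {-6, 3, 7}.
Verification: at each break x_0, at least two indices attain the minimum of min_i(a_i + i · x_0).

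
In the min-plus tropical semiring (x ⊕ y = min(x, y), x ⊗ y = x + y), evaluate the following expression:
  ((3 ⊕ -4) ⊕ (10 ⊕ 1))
((3 ⊕ -4) ⊕ (10 ⊕ 1)) = -4

Expand innermost to outermost. Recall ⊕ takes the minimum of its arguments and ⊗ takes their sum. Working out the expression ((3 ⊕ -4) ⊕ (10 ⊕ 1)) gives -4.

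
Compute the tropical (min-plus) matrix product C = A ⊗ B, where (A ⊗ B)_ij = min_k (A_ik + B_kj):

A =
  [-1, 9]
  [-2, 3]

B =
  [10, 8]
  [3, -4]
A ⊗ B =
  [9, 5]
  [6, -1]

Apply the min-plus product entry-by-entry:
  C[0][0] = min over k of (A[0][0] + B[0][0] = -1 + 10 = 9, A[0][1] + B[1][0] = 9 + 3 = 12) = 9 (attained at k = 0)
  C[0][1] = min over k of (A[0][0] + B[0][1] = -1 + 8 = 7, A[0][1] + B[1][1] = 9 + -4 = 5) = 5 (attained at k = 1)
  C[1][0] = min over k of (A[1][0] + B[0][0] = -2 + 10 = 8, A[1][1] + B[1][0] = 3 + 3 = 6) = 6 (attained at k = 1)
  C[1][1] = min over k of (A[1][0] + B[0][1] = -2 + 8 = 6, A[1][1] + B[1][1] = 3 + -4 = -1) = -1 (attained at k = 1)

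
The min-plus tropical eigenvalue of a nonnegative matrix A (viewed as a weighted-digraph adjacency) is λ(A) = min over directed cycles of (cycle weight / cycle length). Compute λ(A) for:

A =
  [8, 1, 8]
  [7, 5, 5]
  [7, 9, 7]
λ(A) = 4

Enumerate directed cycles and compute their means (weight / length). Sample:
  cycle 0 → 0: weight = 8, length = 1, mean = 8/1 ≈ 8.000
  cycle 1 → 1: weight = 5, length = 1, mean = 5/1 ≈ 5.000
  cycle 2 → 2: weight = 7, length = 1, mean = 7/1 ≈ 7.000
  cycle 0 → 1 → 0: weight = 8, length = 2, mean = 8/2 ≈ 4.000
  cycle 0 → 2 → 0: weight = 15, length = 2, mean = 15/2 ≈ 7.500
  cycle 1 → 0 → 1: weight = 8, length = 2, mean = 8/2 ≈ 4.000
Minimum mean = 4.000, attained e.g. along the cycle 0 → 1 → 0 with weight 8 and length 2. So λ(A) = 8/2 = 4.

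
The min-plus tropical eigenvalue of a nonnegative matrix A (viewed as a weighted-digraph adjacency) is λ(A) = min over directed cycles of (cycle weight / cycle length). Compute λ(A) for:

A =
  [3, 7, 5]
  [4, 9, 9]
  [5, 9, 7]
λ(A) = 3

Enumerate directed cycles and compute their means (weight / length). Sample:
  cycle 0 → 0: weight = 3, length = 1, mean = 3/1 ≈ 3.000
  cycle 1 → 1: weight = 9, length = 1, mean = 9/1 ≈ 9.000
  cycle 2 → 2: weight = 7, length = 1, mean = 7/1 ≈ 7.000
  cycle 0 → 1 → 0: weight = 11, length = 2, mean = 11/2 ≈ 5.500
  cycle 0 → 2 → 0: weight = 10, length = 2, mean = 10/2 ≈ 5.000
  cycle 1 → 0 → 1: weight = 11, length = 2, mean = 11/2 ≈ 5.500
Minimum mean = 3.000, attained e.g. along the cycle 0 → 0 with weight 3 and length 1. So λ(A) = 3/1 = 3.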